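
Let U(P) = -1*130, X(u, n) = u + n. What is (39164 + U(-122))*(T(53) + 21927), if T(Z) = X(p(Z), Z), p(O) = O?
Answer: 860036122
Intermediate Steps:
X(u, n) = n + u
T(Z) = 2*Z (T(Z) = Z + Z = 2*Z)
U(P) = -130
(39164 + U(-122))*(T(53) + 21927) = (39164 - 130)*(2*53 + 21927) = 39034*(106 + 21927) = 39034*22033 = 860036122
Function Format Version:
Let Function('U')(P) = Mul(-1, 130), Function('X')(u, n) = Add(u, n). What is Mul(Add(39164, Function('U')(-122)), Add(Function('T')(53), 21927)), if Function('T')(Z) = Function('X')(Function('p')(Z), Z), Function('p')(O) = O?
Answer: 860036122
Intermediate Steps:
Function('X')(u, n) = Add(n, u)
Function('T')(Z) = Mul(2, Z) (Function('T')(Z) = Add(Z, Z) = Mul(2, Z))
Function('U')(P) = -130
Mul(Add(39164, Function('U')(-122)), Add(Function('T')(53), 21927)) = Mul(Add(39164, -130), Add(Mul(2, 53), 21927)) = Mul(39034, Add(106, 21927)) = Mul(39034, 22033) = 860036122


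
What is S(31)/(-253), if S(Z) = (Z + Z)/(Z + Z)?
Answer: -1/253 ≈ -0.0039526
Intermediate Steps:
S(Z) = 1 (S(Z) = (2*Z)/((2*Z)) = (2*Z)*(1/(2*Z)) = 1)
S(31)/(-253) = 1/(-253) = 1*(-1/253) = -1/253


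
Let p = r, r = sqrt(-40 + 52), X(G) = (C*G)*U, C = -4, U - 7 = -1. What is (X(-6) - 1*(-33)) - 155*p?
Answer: 177 - 310*sqrt(3) ≈ -359.94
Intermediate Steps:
U = 6 (U = 7 - 1 = 6)
X(G) = -24*G (X(G) = -4*G*6 = -24*G)
r = 2*sqrt(3) (r = sqrt(12) = 2*sqrt(3) ≈ 3.4641)
p = 2*sqrt(3) ≈ 3.4641
(X(-6) - 1*(-33)) - 155*p = (-24*(-6) - 1*(-33)) - 310*sqrt(3) = (144 + 33) - 310*sqrt(3) = 177 - 310*sqrt(3)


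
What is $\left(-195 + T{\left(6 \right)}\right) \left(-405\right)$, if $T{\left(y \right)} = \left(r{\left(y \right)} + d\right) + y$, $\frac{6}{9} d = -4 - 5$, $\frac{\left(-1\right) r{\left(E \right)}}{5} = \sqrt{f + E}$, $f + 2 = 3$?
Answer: $\frac{164025}{2} + 2025 \sqrt{7} \approx 87370.0$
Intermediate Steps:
$f = 1$ ($f = -2 + 3 = 1$)
$r{\left(E \right)} = - 5 \sqrt{1 + E}$
$d = - \frac{27}{2}$ ($d = \frac{3 \left(-4 - 5\right)}{2} = \frac{3}{2} \left(-9\right) = - \frac{27}{2} \approx -13.5$)
$T{\left(y \right)} = - \frac{27}{2} + y - 5 \sqrt{1 + y}$ ($T{\left(y \right)} = \left(- 5 \sqrt{1 + y} - \frac{27}{2}\right) + y = \left(- \frac{27}{2} - 5 \sqrt{1 + y}\right) + y = - \frac{27}{2} + y - 5 \sqrt{1 + y}$)
$\left(-195 + T{\left(6 \right)}\right) \left(-405\right) = \left(-195 - \left(\frac{15}{2} + 5 \sqrt{1 + 6}\right)\right) \left(-405\right) = \left(-195 - \left(\frac{15}{2} + 5 \sqrt{7}\right)\right) \left(-405\right) = \left(- \frac{405}{2} - 5 \sqrt{7}\right) \left(-405\right) = \frac{164025}{2} + 2025 \sqrt{7}$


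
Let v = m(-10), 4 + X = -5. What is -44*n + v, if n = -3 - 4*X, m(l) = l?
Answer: -1462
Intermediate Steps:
X = -9 (X = -4 - 5 = -9)
v = -10
n = 33 (n = -3 - 4*(-9) = -3 + 36 = 33)
-44*n + v = -44*33 - 10 = -1452 - 10 = -1462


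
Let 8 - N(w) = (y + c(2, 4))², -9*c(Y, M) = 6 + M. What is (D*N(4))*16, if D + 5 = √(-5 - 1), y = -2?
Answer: 10880/81 - 2176*I*√6/81 ≈ 134.32 - 65.804*I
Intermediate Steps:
c(Y, M) = -⅔ - M/9 (c(Y, M) = -(6 + M)/9 = -⅔ - M/9)
D = -5 + I*√6 (D = -5 + √(-5 - 1) = -5 + √(-6) = -5 + I*√6 ≈ -5.0 + 2.4495*I)
N(w) = -136/81 (N(w) = 8 - (-2 + (-⅔ - ⅑*4))² = 8 - (-2 + (-⅔ - 4/9))² = 8 - (-2 - 10/9)² = 8 - (-28/9)² = 8 - 1*784/81 = 8 - 784/81 = -136/81)
(D*N(4))*16 = ((-5 + I*√6)*(-136/81))*16 = (680/81 - 136*I*√6/81)*16 = 10880/81 - 2176*I*√6/81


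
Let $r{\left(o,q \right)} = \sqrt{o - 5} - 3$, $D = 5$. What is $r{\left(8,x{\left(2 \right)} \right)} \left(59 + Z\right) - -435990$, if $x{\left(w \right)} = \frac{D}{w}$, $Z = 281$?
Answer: $434970 + 340 \sqrt{3} \approx 4.3556 \cdot 10^{5}$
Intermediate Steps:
$x{\left(w \right)} = \frac{5}{w}$
$r{\left(o,q \right)} = -3 + \sqrt{-5 + o}$ ($r{\left(o,q \right)} = \sqrt{-5 + o} - 3 = -3 + \sqrt{-5 + o}$)
$r{\left(8,x{\left(2 \right)} \right)} \left(59 + Z\right) - -435990 = \left(-3 + \sqrt{-5 + 8}\right) \left(59 + 281\right) - -435990 = \left(-3 + \sqrt{3}\right) 340 + 435990 = \left(-1020 + 340 \sqrt{3}\right) + 435990 = 434970 + 340 \sqrt{3}$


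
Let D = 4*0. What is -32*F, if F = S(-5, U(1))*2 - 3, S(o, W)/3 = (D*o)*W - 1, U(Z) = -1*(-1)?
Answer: 288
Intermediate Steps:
D = 0
U(Z) = 1
S(o, W) = -3 (S(o, W) = 3*((0*o)*W - 1) = 3*(0*W - 1) = 3*(0 - 1) = 3*(-1) = -3)
F = -9 (F = -3*2 - 3 = -6 - 3 = -9)
-32*F = -32*(-9) = 288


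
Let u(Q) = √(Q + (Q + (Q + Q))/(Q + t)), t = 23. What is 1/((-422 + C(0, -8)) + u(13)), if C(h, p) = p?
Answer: -5160/2218631 - 26*√3/2218631 ≈ -0.0023461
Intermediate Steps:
u(Q) = √(Q + 3*Q/(23 + Q)) (u(Q) = √(Q + (Q + (Q + Q))/(Q + 23)) = √(Q + (Q + 2*Q)/(23 + Q)) = √(Q + (3*Q)/(23 + Q)) = √(Q + 3*Q/(23 + Q)))
1/((-422 + C(0, -8)) + u(13)) = 1/((-422 - 8) + √(13*(26 + 13)/(23 + 13))) = 1/(-430 + √(13*39/36)) = 1/(-430 + √(13*(1/36)*39)) = 1/(-430 + √(169/12)) = 1/(-430 + 13*√3/6)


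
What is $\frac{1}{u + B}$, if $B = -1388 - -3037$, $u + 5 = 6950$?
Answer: $\frac{1}{8594} \approx 0.00011636$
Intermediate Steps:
$u = 6945$ ($u = -5 + 6950 = 6945$)
$B = 1649$ ($B = -1388 + 3037 = 1649$)
$\frac{1}{u + B} = \frac{1}{6945 + 1649} = \frac{1}{8594}$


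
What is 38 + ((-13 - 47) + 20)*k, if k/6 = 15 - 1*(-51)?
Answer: -15802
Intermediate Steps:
k = 396 (k = 6*(15 - 1*(-51)) = 6*(15 + 51) = 6*66 = 396)
38 + ((-13 - 47) + 20)*k = 38 + ((-13 - 47) + 20)*396 = 38 + (-60 + 20)*396 = 38 - 40*396 = 38 - 15840 = -15802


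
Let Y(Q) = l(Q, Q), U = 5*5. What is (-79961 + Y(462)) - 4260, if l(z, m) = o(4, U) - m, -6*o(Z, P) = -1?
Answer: -508097/6 ≈ -84683.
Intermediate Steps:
U = 25
o(Z, P) = ⅙ (o(Z, P) = -⅙*(-1) = ⅙)
l(z, m) = ⅙ - m
Y(Q) = ⅙ - Q
(-79961 + Y(462)) - 4260 = (-79961 + (⅙ - 1*462)) - 4260 = (-79961 + (⅙ - 462)) - 4260 = (-79961 - 2771/6) - 4260 = -482537/6 - 4260 = -508097/6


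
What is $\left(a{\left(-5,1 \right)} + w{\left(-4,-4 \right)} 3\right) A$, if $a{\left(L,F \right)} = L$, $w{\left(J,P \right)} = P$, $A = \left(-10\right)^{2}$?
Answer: $-1700$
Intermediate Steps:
$A = 100$
$\left(a{\left(-5,1 \right)} + w{\left(-4,-4 \right)} 3\right) A = \left(-5 - 12\right) 100 = \left(-17\right) 100 = -1700$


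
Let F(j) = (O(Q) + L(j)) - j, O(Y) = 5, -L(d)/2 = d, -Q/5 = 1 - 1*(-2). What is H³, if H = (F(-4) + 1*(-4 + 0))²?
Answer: 4826809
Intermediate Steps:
Q = -15 (Q = -5*(1 - 1*(-2)) = -5*(1 + 2) = -5*3 = -15)
L(d) = -2*d
F(j) = 5 - 3*j (F(j) = (5 - 2*j) - j = 5 - 3*j)
H = 169 (H = ((5 - 3*(-4)) + 1*(-4 + 0))² = ((5 + 12) + 1*(-4))² = (17 - 4)² = 13² = 169)
H³ = 169³ = 4826809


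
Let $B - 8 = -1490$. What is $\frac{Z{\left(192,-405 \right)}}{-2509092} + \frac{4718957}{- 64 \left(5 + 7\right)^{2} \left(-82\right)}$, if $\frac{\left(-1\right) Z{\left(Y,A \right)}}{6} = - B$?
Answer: $\frac{329083806893}{52670859264} \approx 6.2479$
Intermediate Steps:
$B = -1482$ ($B = 8 - 1490 = -1482$)
$Z{\left(Y,A \right)} = -8892$ ($Z{\left(Y,A \right)} = - 6 \left(\left(-1\right) \left(-1482\right)\right) = \left(-6\right) 1482 = -8892$)
$\frac{Z{\left(192,-405 \right)}}{-2509092} + \frac{4718957}{- 64 \left(5 + 7\right)^{2} \left(-82\right)} = - \frac{8892}{-2509092} + \frac{4718957}{- 64 \left(5 + 7\right)^{2} \left(-82\right)} = \left(-8892\right) \left(- \frac{1}{2509092}\right) + \frac{4718957}{- 64 \cdot 12^{2} \left(-82\right)} = \frac{247}{69697} + \frac{4718957}{\left(-64\right) 144 \left(-82\right)} = \frac{247}{69697} + \frac{4718957}{\left(-9216\right) \left(-82\right)} = \frac{247}{69697} + \frac{4718957}{755712} = \frac{329083806893}{52670859264}$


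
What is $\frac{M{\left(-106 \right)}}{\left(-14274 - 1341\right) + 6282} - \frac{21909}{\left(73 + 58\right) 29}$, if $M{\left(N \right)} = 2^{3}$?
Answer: $- \frac{204507089}{35456067} \approx -5.7679$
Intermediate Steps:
$M{\left(N \right)} = 8$
$\frac{M{\left(-106 \right)}}{\left(-14274 - 1341\right) + 6282} - \frac{21909}{\left(73 + 58\right) 29} = \frac{8}{\left(-14274 - 1341\right) + 6282} - \frac{21909}{\left(73 + 58\right) 29} = \frac{8}{-15615 + 6282} - \frac{21909}{131 \cdot 29} = \frac{8}{-9333} - \frac{21909}{3799} = 8 \left(- \frac{1}{9333}\right) - \frac{21909}{3799} = - \frac{8}{9333} - \frac{21909}{3799} = - \frac{204507089}{35456067}$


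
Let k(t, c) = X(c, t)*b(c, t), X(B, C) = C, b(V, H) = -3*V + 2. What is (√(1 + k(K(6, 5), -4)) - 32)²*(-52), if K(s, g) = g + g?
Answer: -60580 + 3328*√141 ≈ -21062.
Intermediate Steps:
b(V, H) = 2 - 3*V
K(s, g) = 2*g
k(t, c) = t*(2 - 3*c)
(√(1 + k(K(6, 5), -4)) - 32)²*(-52) = (√(1 + (2*5)*(2 - 3*(-4))) - 32)²*(-52) = (√(1 + 10*(2 + 12)) - 32)²*(-52) = (√(1 + 10*14) - 32)²*(-52) = (√(1 + 140) - 32)²*(-52) = (√141 - 32)²*(-52) = (-32 + √141)²*(-52) = -52*(-32 + √141)²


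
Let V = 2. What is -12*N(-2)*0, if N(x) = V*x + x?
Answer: 0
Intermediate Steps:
N(x) = 3*x (N(x) = 2*x + x = 3*x)
-12*N(-2)*0 = -36*(-2)*0 = -12*(-6)*0 = 72*0 = 0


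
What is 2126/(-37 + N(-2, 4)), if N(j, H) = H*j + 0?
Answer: -2126/45 ≈ -47.244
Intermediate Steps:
N(j, H) = H*j
2126/(-37 + N(-2, 4)) = 2126/(-37 + 4*(-2)) = 2126/(-37 - 8) = 2126/(-45) = 2126*(-1/45) = -2126/45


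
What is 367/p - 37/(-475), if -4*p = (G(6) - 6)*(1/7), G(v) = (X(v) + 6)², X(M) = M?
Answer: -2437997/32775 ≈ -74.386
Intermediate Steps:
G(v) = (6 + v)² (G(v) = (v + 6)² = (6 + v)²)
p = -69/14 (p = -((6 + 6)² - 6)*1/7/4 = -(12² - 6)*1*(⅐)/4 = -(144 - 6)/(4*7) = -69/(2*7) = -¼*138/7 = -69/14 ≈ -4.9286)
367/p - 37/(-475) = 367/(-69/14) - 37/(-475) = 367*(-14/69) - 37*(-1/475) = -5138/69 + 37/475 = -2437997/32775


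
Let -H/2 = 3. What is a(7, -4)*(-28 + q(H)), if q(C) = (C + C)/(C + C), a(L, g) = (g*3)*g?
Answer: -1296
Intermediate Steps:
H = -6 (H = -2*3 = -6)
a(L, g) = 3*g**2 (a(L, g) = (3*g)*g = 3*g**2)
q(C) = 1 (q(C) = (2*C)/((2*C)) = (2*C)*(1/(2*C)) = 1)
a(7, -4)*(-28 + q(H)) = (3*(-4)**2)*(-28 + 1) = (3*16)*(-27) = 48*(-27) = -1296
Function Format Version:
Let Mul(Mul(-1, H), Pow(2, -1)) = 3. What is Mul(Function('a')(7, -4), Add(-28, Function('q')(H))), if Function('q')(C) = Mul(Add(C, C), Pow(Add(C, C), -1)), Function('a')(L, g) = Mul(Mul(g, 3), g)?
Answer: -1296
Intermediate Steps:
H = -6 (H = Mul(-2, 3) = -6)
Function('a')(L, g) = Mul(3, Pow(g, 2)) (Function('a')(L, g) = Mul(Mul(3, g), g) = Mul(3, Pow(g, 2)))
Function('q')(C) = 1 (Function('q')(C) = Mul(Mul(2, C), Pow(Mul(2, C), -1)) = Mul(Mul(2, C), Mul(Rational(1, 2), Pow(C, -1))) = 1)
Mul(Function('a')(7, -4), Add(-28, Function('q')(H))) = Mul(Mul(3, Pow(-4, 2)), Add(-28, 1)) = Mul(Mul(3, 16), -27) = Mul(48, -27) = -1296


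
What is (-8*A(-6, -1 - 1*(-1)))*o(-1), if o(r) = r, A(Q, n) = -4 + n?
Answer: -32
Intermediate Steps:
(-8*A(-6, -1 - 1*(-1)))*o(-1) = -8*(-4 + (-1 - 1*(-1)))*(-1) = -8*(-4 + (-1 + 1))*(-1) = -8*(-4 + 0)*(-1) = -8*(-4)*(-1) = 32*(-1) = -32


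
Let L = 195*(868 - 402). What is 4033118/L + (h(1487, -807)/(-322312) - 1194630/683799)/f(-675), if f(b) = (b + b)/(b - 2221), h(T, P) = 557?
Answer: 254298015846348562/6258575361931425 ≈ 40.632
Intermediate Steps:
f(b) = 2*b/(-2221 + b) (f(b) = (2*b)/(-2221 + b) = 2*b/(-2221 + b))
L = 90870 (L = 195*466 = 90870)
4033118/L + (h(1487, -807)/(-322312) - 1194630/683799)/f(-675) = 4033118/90870 + (557/(-322312) - 1194630/683799)/((2*(-675)/(-2221 - 675))) = 4033118*(1/90870) + (557*(-1/322312) - 1194630*1/683799)/((2*(-675)/(-2896))) = 2016559/45435 + (-557/322312 - 398210/227933)/((2*(-675)*(-1/2896))) = 2016559/45435 - 128474820201/(73465541096*675/1448) = 2016559/45435 - 128474820201/73465541096*1448/675 = 2016559/45435 - 7751314152127/2066218343325 = 254298015846348562/6258575361931425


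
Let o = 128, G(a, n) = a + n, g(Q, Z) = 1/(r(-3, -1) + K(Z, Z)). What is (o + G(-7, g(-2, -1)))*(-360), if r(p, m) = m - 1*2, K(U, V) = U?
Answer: -43470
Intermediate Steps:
r(p, m) = -2 + m (r(p, m) = m - 2 = -2 + m)
g(Q, Z) = 1/(-3 + Z) (g(Q, Z) = 1/((-2 - 1) + Z) = 1/(-3 + Z))
(o + G(-7, g(-2, -1)))*(-360) = (128 + (-7 + 1/(-3 - 1)))*(-360) = (128 + (-7 + 1/(-4)))*(-360) = (128 + (-7 - ¼))*(-360) = (128 - 29/4)*(-360) = (483/4)*(-360) = -43470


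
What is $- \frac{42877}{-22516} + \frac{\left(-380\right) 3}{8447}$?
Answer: $\frac{336513779}{190192652} \approx 1.7693$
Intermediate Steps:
$- \frac{42877}{-22516} + \frac{\left(-380\right) 3}{8447} = \left(-42877\right) \left(- \frac{1}{22516}\right) - \frac{1140}{8447} = \frac{42877}{22516} - \frac{1140}{8447} = \frac{336513779}{190192652}$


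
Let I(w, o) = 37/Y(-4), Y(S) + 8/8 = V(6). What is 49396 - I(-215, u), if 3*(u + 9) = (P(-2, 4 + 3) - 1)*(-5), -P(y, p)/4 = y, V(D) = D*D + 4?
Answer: 1926407/39 ≈ 49395.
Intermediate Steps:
V(D) = 4 + D**2 (V(D) = D**2 + 4 = 4 + D**2)
P(y, p) = -4*y
Y(S) = 39 (Y(S) = -1 + (4 + 6**2) = -1 + (4 + 36) = -1 + 40 = 39)
u = -62/3 (u = -9 + ((-4*(-2) - 1)*(-5))/3 = -9 + ((8 - 1)*(-5))/3 = -9 + (7*(-5))/3 = -9 + (1/3)*(-35) = -9 - 35/3 = -62/3 ≈ -20.667)
I(w, o) = 37/39
49396 - I(-215, u) = 49396 - 1*37/39 = 49396 - 37/39 = 1926407/39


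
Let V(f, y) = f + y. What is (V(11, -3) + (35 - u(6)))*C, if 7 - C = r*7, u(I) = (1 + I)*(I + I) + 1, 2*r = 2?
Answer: 0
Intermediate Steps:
r = 1 (r = (½)*2 = 1)
u(I) = 1 + 2*I*(1 + I) (u(I) = (1 + I)*(2*I) + 1 = 2*I*(1 + I) + 1 = 1 + 2*I*(1 + I))
C = 0 (C = 7 - 7 = 0)
(V(11, -3) + (35 - u(6)))*C = ((11 - 3) + (35 - (1 + 2*6 + 2*6²)))*0 = (8 + (35 - (1 + 12 + 2*36)))*0 = (8 + (35 - (1 + 12 + 72)))*0 = (8 + (35 - 1*85))*0 = (8 + (35 - 85))*0 = (8 - 50)*0 = -42*0 = 0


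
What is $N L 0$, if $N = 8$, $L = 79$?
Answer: $0$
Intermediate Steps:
$N L 0 = 8 \cdot 79 \cdot 0 = 632 \cdot 0 = 0$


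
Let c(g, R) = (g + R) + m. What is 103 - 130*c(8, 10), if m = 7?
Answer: -3147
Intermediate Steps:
c(g, R) = 7 + R + g (c(g, R) = (g + R) + 7 = (R + g) + 7 = 7 + R + g)
103 - 130*c(8, 10) = 103 - 130*(7 + 10 + 8) = 103 - 130*25 = 103 - 3250 = -3147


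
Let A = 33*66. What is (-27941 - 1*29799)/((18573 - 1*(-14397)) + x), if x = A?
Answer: -14435/8787 ≈ -1.6428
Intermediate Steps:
A = 2178
x = 2178
(-27941 - 1*29799)/((18573 - 1*(-14397)) + x) = (-27941 - 1*29799)/((18573 - 1*(-14397)) + 2178) = (-27941 - 29799)/((18573 + 14397) + 2178) = -57740/(32970 + 2178) = -57740/35148 = -57740*1/35148 = -14435/8787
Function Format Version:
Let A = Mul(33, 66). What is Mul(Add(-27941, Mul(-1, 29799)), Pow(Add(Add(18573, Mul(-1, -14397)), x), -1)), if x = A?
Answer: Rational(-14435, 8787) ≈ -1.6428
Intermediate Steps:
A = 2178
x = 2178
Mul(Add(-27941, Mul(-1, 29799)), Pow(Add(Add(18573, Mul(-1, -14397)), x), -1)) = Mul(Add(-27941, Mul(-1, 29799)), Pow(Add(Add(18573, Mul(-1, -14397)), 2178), -1)) = Mul(Add(-27941, -29799), Pow(Add(Add(18573, 14397), 2178), -1)) = Mul(-57740, Pow(Add(32970, 2178), -1)) = Mul(-57740, Pow(35148, -1)) = Mul(-57740, Rational(1, 35148)) = Rational(-14435, 8787)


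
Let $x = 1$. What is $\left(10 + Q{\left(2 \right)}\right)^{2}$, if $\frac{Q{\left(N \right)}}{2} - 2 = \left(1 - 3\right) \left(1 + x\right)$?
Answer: $36$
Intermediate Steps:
$Q{\left(N \right)} = -4$ ($Q{\left(N \right)} = 4 + 2 \left(1 - 3\right) \left(1 + 1\right) = 4 + 2 \left(\left(-2\right) 2\right) = 4 + 2 \left(-4\right) = 4 - 8 = -4$)
$\left(10 + Q{\left(2 \right)}\right)^{2} = \left(10 - 4\right)^{2} = 6^{2} = 36$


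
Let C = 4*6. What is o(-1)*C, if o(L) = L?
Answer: -24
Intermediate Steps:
C = 24
o(-1)*C = -1*24 = -24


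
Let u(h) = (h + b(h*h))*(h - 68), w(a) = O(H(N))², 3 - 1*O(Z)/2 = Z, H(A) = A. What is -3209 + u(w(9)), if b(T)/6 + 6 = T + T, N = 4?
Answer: -13449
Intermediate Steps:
b(T) = -36 + 12*T (b(T) = -36 + 6*(T + T) = -36 + 6*(2*T) = -36 + 12*T)
O(Z) = 6 - 2*Z
w(a) = 4 (w(a) = (6 - 2*4)² = (6 - 8)² = (-2)² = 4)
u(h) = (-68 + h)*(-36 + h + 12*h²) (u(h) = (h + (-36 + 12*(h*h)))*(h - 68) = (h + (-36 + 12*h²))*(-68 + h) = (-36 + h + 12*h²)*(-68 + h) = (-68 + h)*(-36 + h + 12*h²))
-3209 + u(w(9)) = -3209 + (2448 - 815*4² - 104*4 + 12*4³) = -3209 + (2448 - 815*16 - 416 + 12*64) = -3209 + (2448 - 13040 - 416 + 768) = -3209 - 10240 = -13449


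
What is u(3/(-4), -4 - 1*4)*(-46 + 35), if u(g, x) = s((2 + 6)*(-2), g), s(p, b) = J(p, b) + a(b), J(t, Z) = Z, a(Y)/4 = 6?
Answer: -1023/4 ≈ -255.75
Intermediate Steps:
a(Y) = 24 (a(Y) = 4*6 = 24)
s(p, b) = 24 + b (s(p, b) = b + 24 = 24 + b)
u(g, x) = 24 + g
u(3/(-4), -4 - 1*4)*(-46 + 35) = (24 + 3/(-4))*(-46 + 35) = (24 + 3*(-¼))*(-11) = (24 - ¾)*(-11) = (93/4)*(-11) = -1023/4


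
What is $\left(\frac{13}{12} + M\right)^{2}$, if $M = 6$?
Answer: $\frac{7225}{144} \approx 50.174$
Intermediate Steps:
$\left(\frac{13}{12} + M\right)^{2} = \left(\frac{13}{12} + 6\right)^{2} = \left(\frac{85}{12}\right)^{2} = \frac{7225}{144}$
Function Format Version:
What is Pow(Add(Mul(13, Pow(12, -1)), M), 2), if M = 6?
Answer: Rational(7225, 144) ≈ 50.174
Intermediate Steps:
Pow(Add(Mul(13, Pow(12, -1)), M), 2) = Pow(Add(Mul(13, Pow(12, -1)), 6), 2) = Pow(Add(Mul(13, Rational(1, 12)), 6), 2) = Pow(Add(Rational(13, 12), 6), 2) = Pow(Rational(85, 12), 2) = Rational(7225, 144)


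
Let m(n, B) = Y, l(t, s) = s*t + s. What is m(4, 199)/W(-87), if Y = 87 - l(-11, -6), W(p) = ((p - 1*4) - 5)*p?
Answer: 3/928 ≈ 0.0032328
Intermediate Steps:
l(t, s) = s + s*t
W(p) = p*(-9 + p) (W(p) = ((p - 4) - 5)*p = ((-4 + p) - 5)*p = (-9 + p)*p = p*(-9 + p))
Y = 27 (Y = 87 - (-6)*(1 - 11) = 87 - (-6)*(-10) = 87 - 1*60 = 87 - 60 = 27)
m(n, B) = 27
m(4, 199)/W(-87) = 27/((-87*(-9 - 87))) = 27/((-87*(-96))) = 27/8352 = 27*(1/8352) = 3/928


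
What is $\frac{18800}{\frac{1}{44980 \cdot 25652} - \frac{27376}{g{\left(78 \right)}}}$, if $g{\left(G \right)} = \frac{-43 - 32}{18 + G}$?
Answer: $\frac{108459734240000}{202157867884549} \approx 0.53651$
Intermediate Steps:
$g{\left(G \right)} = - \frac{75}{18 + G}$
$\frac{18800}{\frac{1}{44980 \cdot 25652} - \frac{27376}{g{\left(78 \right)}}} = \frac{18800}{\frac{1}{44980 \cdot 25652} - \frac{27376}{\left(-75\right) \frac{1}{18 + 78}}} = \frac{18800}{\frac{1}{44980} \cdot \frac{1}{25652} - \frac{27376}{\left(-75\right) \frac{1}{96}}} = \frac{18800}{\frac{1}{1153826960} - \frac{27376}{\left(-75\right) \frac{1}{96}}} = \frac{18800}{\frac{1}{1153826960} - \frac{27376}{- \frac{25}{32}}} = \frac{18800}{\frac{1}{1153826960} - - \frac{876032}{25}} = \frac{18800}{\frac{1}{1153826960} + \frac{876032}{25}} = \frac{18800}{\frac{202157867884549}{5769134800}} = 18800 \cdot \frac{5769134800}{202157867884549} = \frac{108459734240000}{202157867884549}$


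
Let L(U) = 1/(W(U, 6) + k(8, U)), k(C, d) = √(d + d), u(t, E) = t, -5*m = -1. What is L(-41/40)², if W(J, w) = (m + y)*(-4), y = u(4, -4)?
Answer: 100/(168 - I*√205)² ≈ 0.0034668 + 0.00059524*I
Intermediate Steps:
m = ⅕ (m = -⅕*(-1) = ⅕ ≈ 0.20000)
y = 4
k(C, d) = √2*√d (k(C, d) = √(2*d) = √2*√d)
W(J, w) = -84/5 (W(J, w) = (⅕ + 4)*(-4) = (21/5)*(-4) = -84/5)
L(U) = 1/(-84/5 + √2*√U)
L(-41/40)² = (5/(-84 + 5*√2*√(-41/40)))² = (5/(-84 + 5*√2*(I*√410/20)))² = (5/(-84 + I*√205/2))² = 25/(-84 + I*√205/2)²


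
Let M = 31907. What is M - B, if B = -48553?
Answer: 80460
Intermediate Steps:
M - B = 31907 - 1*(-48553) = 31907 + 48553 = 80460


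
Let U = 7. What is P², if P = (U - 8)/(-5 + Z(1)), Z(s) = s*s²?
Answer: 1/16 ≈ 0.062500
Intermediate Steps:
Z(s) = s³
P = ¼ (P = (7 - 8)/(-5 + 1³) = -1/(-5 + 1) = -1/(-4) = -1*(-¼) = ¼ ≈ 0.25000)
P² = (¼)² = 1/16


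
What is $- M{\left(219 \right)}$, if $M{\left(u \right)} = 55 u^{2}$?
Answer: $-2637855$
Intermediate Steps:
$- M{\left(219 \right)} = - 55 \cdot 219^{2} = - 55 \cdot 47961 = \left(-1\right) 2637855 = -2637855$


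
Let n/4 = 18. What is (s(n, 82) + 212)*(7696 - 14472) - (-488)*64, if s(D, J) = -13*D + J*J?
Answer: -40624768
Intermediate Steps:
n = 72 (n = 4*18 = 72)
s(D, J) = J**2 - 13*D (s(D, J) = -13*D + J**2 = J**2 - 13*D)
(s(n, 82) + 212)*(7696 - 14472) - (-488)*64 = ((82**2 - 13*72) + 212)*(7696 - 14472) - (-488)*64 = ((6724 - 936) + 212)*(-6776) - 1*(-31232) = (5788 + 212)*(-6776) + 31232 = 6000*(-6776) + 31232 = -40656000 + 31232 = -40624768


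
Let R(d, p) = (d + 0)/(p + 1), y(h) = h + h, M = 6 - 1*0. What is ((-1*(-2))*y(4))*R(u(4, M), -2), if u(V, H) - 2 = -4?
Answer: 32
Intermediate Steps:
M = 6 (M = 6 + 0 = 6)
u(V, H) = -2 (u(V, H) = 2 - 4 = -2)
y(h) = 2*h
R(d, p) = d/(1 + p)
((-1*(-2))*y(4))*R(u(4, M), -2) = ((-1*(-2))*(2*4))*(-2/(1 - 2)) = (2*8)*(-2/(-1)) = 16*(-2*(-1)) = 16*2 = 32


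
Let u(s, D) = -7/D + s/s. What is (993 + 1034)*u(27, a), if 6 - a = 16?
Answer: 34459/10 ≈ 3445.9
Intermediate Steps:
a = -10 (a = 6 - 1*16 = 6 - 16 = -10)
u(s, D) = 1 - 7/D (u(s, D) = -7/D + 1 = 1 - 7/D)
(993 + 1034)*u(27, a) = (993 + 1034)*((-7 - 10)/(-10)) = 2027*(-⅒*(-17)) = 2027*(17/10) = 34459/10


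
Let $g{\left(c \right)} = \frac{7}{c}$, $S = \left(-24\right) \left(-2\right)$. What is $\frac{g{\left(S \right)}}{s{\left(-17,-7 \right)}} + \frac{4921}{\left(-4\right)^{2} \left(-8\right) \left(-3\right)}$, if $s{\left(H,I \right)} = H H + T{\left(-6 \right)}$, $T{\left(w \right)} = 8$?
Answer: $\frac{1461593}{114048} \approx 12.816$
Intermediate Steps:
$s{\left(H,I \right)} = 8 + H^{2}$ ($s{\left(H,I \right)} = H H + 8 = H^{2} + 8 = 8 + H^{2}$)
$S = 48$
$\frac{g{\left(S \right)}}{s{\left(-17,-7 \right)}} + \frac{4921}{\left(-4\right)^{2} \left(-8\right) \left(-3\right)} = \frac{7 \cdot \frac{1}{48}}{8 + \left(-17\right)^{2}} + \frac{4921}{\left(-4\right)^{2} \left(-8\right) \left(-3\right)} = \frac{7 \cdot \frac{1}{48}}{8 + 289} + \frac{4921}{16 \left(-8\right) \left(-3\right)} = \frac{7}{48 \cdot 297} + \frac{4921}{\left(-128\right) \left(-3\right)} = \frac{7}{48} \cdot \frac{1}{297} + \frac{4921}{384} = \frac{7}{14256} + 4921 \cdot \frac{1}{384} = \frac{7}{14256} + \frac{4921}{384} = \frac{1461593}{114048}$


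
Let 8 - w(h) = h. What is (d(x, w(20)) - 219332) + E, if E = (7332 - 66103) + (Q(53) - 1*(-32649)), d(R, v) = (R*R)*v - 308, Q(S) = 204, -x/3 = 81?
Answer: -954146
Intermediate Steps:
x = -243 (x = -3*81 = -243)
w(h) = 8 - h
d(R, v) = -308 + v*R² (d(R, v) = R²*v - 308 = v*R² - 308 = -308 + v*R²)
E = -25918 (E = (7332 - 66103) + (204 - 1*(-32649)) = -58771 + (204 + 32649) = -58771 + 32853 = -25918)
(d(x, w(20)) - 219332) + E = ((-308 + (8 - 1*20)*(-243)²) - 219332) - 25918 = ((-308 + (8 - 20)*59049) - 219332) - 25918 = ((-308 - 12*59049) - 219332) - 25918 = ((-308 - 708588) - 219332) - 25918 = (-708896 - 219332) - 25918 = -928228 - 25918 = -954146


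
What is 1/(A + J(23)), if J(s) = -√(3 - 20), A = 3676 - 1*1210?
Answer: 2466/6081173 + I*√17/6081173 ≈ 0.00040551 + 6.7801e-7*I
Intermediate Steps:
A = 2466 (A = 3676 - 1210 = 2466)
J(s) = -I*√17 (J(s) = -√(-17) = -I*√17)
1/(A + J(23)) = 1/(2466 - I*√17)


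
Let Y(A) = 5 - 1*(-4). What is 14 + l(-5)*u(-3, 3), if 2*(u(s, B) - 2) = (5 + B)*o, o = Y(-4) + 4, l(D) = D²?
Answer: 1364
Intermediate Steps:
Y(A) = 9 (Y(A) = 5 + 4 = 9)
o = 13 (o = 9 + 4 = 13)
u(s, B) = 69/2 + 13*B/2 (u(s, B) = 2 + ((5 + B)*13)/2 = 2 + (65 + 13*B)/2 = 2 + (65/2 + 13*B/2) = 69/2 + 13*B/2)
14 + l(-5)*u(-3, 3) = 14 + (-5)²*(69/2 + (13/2)*3) = 14 + 25*(69/2 + 39/2) = 14 + 25*54 = 14 + 1350 = 1364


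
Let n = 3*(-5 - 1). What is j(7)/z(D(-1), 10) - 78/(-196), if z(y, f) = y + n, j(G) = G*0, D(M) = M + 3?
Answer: 39/98 ≈ 0.39796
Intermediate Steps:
D(M) = 3 + M
n = -18 (n = 3*(-6) = -18)
j(G) = 0
z(y, f) = -18 + y (z(y, f) = y - 18 = -18 + y)
j(7)/z(D(-1), 10) - 78/(-196) = 0/(-18 + (3 - 1)) - 78/(-196) = 0/(-18 + 2) - 78*(-1/196) = 0/(-16) + 39/98 = 0*(-1/16) + 39/98 = 0 + 39/98 = 39/98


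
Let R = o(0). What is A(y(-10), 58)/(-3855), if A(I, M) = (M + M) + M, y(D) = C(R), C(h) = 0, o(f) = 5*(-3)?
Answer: -58/1285 ≈ -0.045136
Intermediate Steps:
o(f) = -15
R = -15
y(D) = 0
A(I, M) = 3*M (A(I, M) = 2*M + M = 3*M)
A(y(-10), 58)/(-3855) = (3*58)/(-3855) = 174*(-1/3855) = -58/1285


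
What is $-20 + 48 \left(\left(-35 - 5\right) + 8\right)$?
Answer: $-1556$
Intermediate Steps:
$-20 + 48 \left(\left(-35 - 5\right) + 8\right) = -20 + 48 \left(-40 + 8\right) = -20 + 48 \left(-32\right) = -20 - 1536 = -1556$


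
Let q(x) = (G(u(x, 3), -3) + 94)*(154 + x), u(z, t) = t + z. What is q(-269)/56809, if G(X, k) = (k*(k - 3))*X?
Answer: 539810/56809 ≈ 9.5022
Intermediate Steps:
G(X, k) = X*k*(-3 + k) (G(X, k) = (k*(-3 + k))*X = X*k*(-3 + k))
q(x) = (148 + 18*x)*(154 + x) (q(x) = ((3 + x)*(-3)*(-3 - 3) + 94)*(154 + x) = ((3 + x)*(-3)*(-6) + 94)*(154 + x) = ((54 + 18*x) + 94)*(154 + x) = (148 + 18*x)*(154 + x))
q(-269)/56809 = (22792 + 18*(-269)² + 2920*(-269))/56809 = (22792 + 18*72361 - 785480)*(1/56809) = (22792 + 1302498 - 785480)*(1/56809) = 539810*(1/56809) = 539810/56809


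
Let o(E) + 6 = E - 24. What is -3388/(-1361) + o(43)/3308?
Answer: 11225197/4502188 ≈ 2.4933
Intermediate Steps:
o(E) = -30 + E (o(E) = -6 + (E - 24) = -6 + (-24 + E) = -30 + E)
-3388/(-1361) + o(43)/3308 = -3388/(-1361) + (-30 + 43)/3308 = -3388*(-1/1361) + 13*(1/3308) = 3388/1361 + 13/3308 = 11225197/4502188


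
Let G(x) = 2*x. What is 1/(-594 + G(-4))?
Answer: -1/602 ≈ -0.0016611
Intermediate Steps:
1/(-594 + G(-4)) = 1/(-594 + 2*(-4)) = 1/(-594 - 8) = 1/(-602) = -1/602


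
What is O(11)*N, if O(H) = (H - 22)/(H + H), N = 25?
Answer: -25/2 ≈ -12.500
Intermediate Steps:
O(H) = (-22 + H)/(2*H) (O(H) = (-22 + H)/((2*H)) = (-22 + H)*(1/(2*H)) = (-22 + H)/(2*H))
O(11)*N = ((1/2)*(-22 + 11)/11)*25 = ((1/2)*(1/11)*(-11))*25 = -1/2*25 = -25/2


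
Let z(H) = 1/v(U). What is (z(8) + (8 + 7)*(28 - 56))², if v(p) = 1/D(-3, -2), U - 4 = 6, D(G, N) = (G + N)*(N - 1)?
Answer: 164025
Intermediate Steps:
D(G, N) = (-1 + N)*(G + N) (D(G, N) = (G + N)*(-1 + N) = (-1 + N)*(G + N))
U = 10 (U = 4 + 6 = 10)
v(p) = 1/15 (v(p) = 1/((-2)² - 1*(-3) - 1*(-2) - 3*(-2)) = 1/(4 + 3 + 2 + 6) = 1/15)
z(H) = 15 (z(H) = 1/(1/15) = 15)
(z(8) + (8 + 7)*(28 - 56))² = (15 + (8 + 7)*(28 - 56))² = (15 + 15*(-28))² = (15 - 420)² = (-405)² = 164025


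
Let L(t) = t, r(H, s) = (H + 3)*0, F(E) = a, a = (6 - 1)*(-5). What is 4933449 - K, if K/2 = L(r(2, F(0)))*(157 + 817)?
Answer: 4933449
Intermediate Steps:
a = -25 (a = 5*(-5) = -25)
F(E) = -25
r(H, s) = 0 (r(H, s) = (3 + H)*0 = 0)
K = 0 (K = 2*(0*(157 + 817)) = 2*(0*974) = 2*0 = 0)
4933449 - K = 4933449 - 1*0 = 4933449 + 0 = 4933449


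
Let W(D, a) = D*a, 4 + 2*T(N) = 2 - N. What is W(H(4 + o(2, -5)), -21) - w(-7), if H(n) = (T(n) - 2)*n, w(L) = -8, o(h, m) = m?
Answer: -89/2 ≈ -44.500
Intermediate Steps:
T(N) = -1 - N/2 (T(N) = -2 + (2 - N)/2 = -2 + (1 - N/2) = -1 - N/2)
H(n) = n*(-3 - n/2) (H(n) = ((-1 - n/2) - 2)*n = (-3 - n/2)*n = n*(-3 - n/2))
W(H(4 + o(2, -5)), -21) - w(-7) = -(4 - 5)*(6 + (4 - 5))/2*(-21) - 1*(-8) = -½*(-1)*(6 - 1)*(-21) + 8 = -½*(-1)*5*(-21) + 8 = (5/2)*(-21) + 8 = -105/2 + 8 = -89/2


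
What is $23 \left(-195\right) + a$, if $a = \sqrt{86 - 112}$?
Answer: $-4485 + i \sqrt{26} \approx -4485.0 + 5.099 i$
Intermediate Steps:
$a = i \sqrt{26}$ ($a = \sqrt{-26} = i \sqrt{26} \approx 5.099 i$)
$23 \left(-195\right) + a = 23 \left(-195\right) + i \sqrt{26} = -4485 + i \sqrt{26}$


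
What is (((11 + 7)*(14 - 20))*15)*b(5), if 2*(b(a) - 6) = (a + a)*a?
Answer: -50220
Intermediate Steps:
b(a) = 6 + a² (b(a) = 6 + ((a + a)*a)/2 = 6 + ((2*a)*a)/2 = 6 + (2*a²)/2 = 6 + a²)
(((11 + 7)*(14 - 20))*15)*b(5) = (((11 + 7)*(14 - 20))*15)*(6 + 5²) = ((18*(-6))*15)*(6 + 25) = -108*15*31 = -1620*31 = -50220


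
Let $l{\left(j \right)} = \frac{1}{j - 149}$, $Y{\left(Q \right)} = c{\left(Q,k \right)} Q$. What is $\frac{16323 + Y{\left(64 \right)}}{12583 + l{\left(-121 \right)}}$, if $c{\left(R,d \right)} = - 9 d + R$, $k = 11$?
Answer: $\frac{3802410}{3397409} \approx 1.1192$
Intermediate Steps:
$c{\left(R,d \right)} = R - 9 d$
$Y{\left(Q \right)} = Q \left(-99 + Q\right)$ ($Y{\left(Q \right)} = \left(Q - 99\right) Q = \left(-99 + Q\right) Q = Q \left(-99 + Q\right)$)
$l{\left(j \right)} = \frac{1}{-149 + j}$
$\frac{16323 + Y{\left(64 \right)}}{12583 + l{\left(-121 \right)}} = \frac{16323 + 64 \left(-99 + 64\right)}{12583 + \frac{1}{-149 - 121}} = \frac{16323 + 64 \left(-35\right)}{12583 + \frac{1}{-270}} = \frac{16323 - 2240}{12583 - \frac{1}{270}} = \frac{14083}{\frac{3397409}{270}} = 14083 \cdot \frac{270}{3397409} = \frac{3802410}{3397409}$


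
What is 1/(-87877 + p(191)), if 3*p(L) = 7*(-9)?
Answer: -1/87898 ≈ -1.1377e-5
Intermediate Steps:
p(L) = -21 (p(L) = (7*(-9))/3 = (1/3)*(-63) = -21)
1/(-87877 + p(191)) = 1/(-87877 - 21) = 1/(-87898) = -1/87898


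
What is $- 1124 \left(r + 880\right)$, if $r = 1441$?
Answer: $-2608804$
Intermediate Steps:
$- 1124 \left(r + 880\right) = - 1124 \left(1441 + 880\right) = \left(-1124\right) 2321 = -2608804$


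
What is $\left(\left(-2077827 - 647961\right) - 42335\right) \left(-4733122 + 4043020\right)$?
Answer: $1910287218546$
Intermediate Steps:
$\left(\left(-2077827 - 647961\right) - 42335\right) \left(-4733122 + 4043020\right) = \left(\left(-2077827 - 647961\right) - 42335\right) \left(-690102\right) = \left(-2725788 - 42335\right) \left(-690102\right) = \left(-2768123\right) \left(-690102\right) = 1910287218546$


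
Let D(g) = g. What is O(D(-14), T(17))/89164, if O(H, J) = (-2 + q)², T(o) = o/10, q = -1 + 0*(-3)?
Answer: 9/89164 ≈ 0.00010094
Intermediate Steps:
q = -1 (q = -1 + 0 = -1)
T(o) = o/10 (T(o) = o*(⅒) = o/10)
O(H, J) = 9 (O(H, J) = (-2 - 1)² = (-3)² = 9)
O(D(-14), T(17))/89164 = 9/89164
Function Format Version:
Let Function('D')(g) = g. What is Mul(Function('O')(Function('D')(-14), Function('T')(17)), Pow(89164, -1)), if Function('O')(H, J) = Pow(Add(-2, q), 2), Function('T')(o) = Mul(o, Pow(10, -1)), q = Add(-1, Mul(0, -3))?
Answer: Rational(9, 89164) ≈ 0.00010094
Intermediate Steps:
q = -1 (q = Add(-1, 0) = -1)
Function('T')(o) = Mul(Rational(1, 10), o) (Function('T')(o) = Mul(o, Rational(1, 10)) = Mul(Rational(1, 10), o))
Function('O')(H, J) = 9 (Function('O')(H, J) = Pow(Add(-2, -1), 2) = Pow(-3, 2) = 9)
Mul(Function('O')(Function('D')(-14), Function('T')(17)), Pow(89164, -1)) = Mul(9, Pow(89164, -1)) = Mul(9, Rational(1, 89164)) = Rational(9, 89164)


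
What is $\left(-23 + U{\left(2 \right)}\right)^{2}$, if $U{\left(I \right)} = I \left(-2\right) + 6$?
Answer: $441$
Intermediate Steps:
$U{\left(I \right)} = 6 - 2 I$ ($U{\left(I \right)} = - 2 I + 6 = 6 - 2 I$)
$\left(-23 + U{\left(2 \right)}\right)^{2} = \left(-23 + \left(6 - 4\right)\right)^{2} = \left(-23 + 2\right)^{2} = \left(-21\right)^{2} = 441$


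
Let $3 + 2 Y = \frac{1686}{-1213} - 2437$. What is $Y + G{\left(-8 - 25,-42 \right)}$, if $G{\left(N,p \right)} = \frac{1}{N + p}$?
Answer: $- \frac{111053938}{90975} \approx -1220.7$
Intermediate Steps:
$Y = - \frac{1480703}{1213}$ ($Y = - \frac{3}{2} + \frac{\frac{1686}{-1213} - 2437}{2} = - \frac{3}{2} + \frac{1686 \left(- \frac{1}{1213}\right) - 2437}{2} = - \frac{3}{2} + \frac{- \frac{1686}{1213} - 2437}{2} = - \frac{3}{2} + \frac{1}{2} \left(- \frac{2957767}{1213}\right) = - \frac{3}{2} - \frac{2957767}{2426} = - \frac{1480703}{1213} \approx -1220.7$)
$Y + G{\left(-8 - 25,-42 \right)} = - \frac{1480703}{1213} + \frac{1}{\left(-8 - 25\right) - 42} = - \frac{1480703}{1213} + \frac{1}{-33 - 42} = - \frac{1480703}{1213} + \frac{1}{-75} = - \frac{1480703}{1213} - \frac{1}{75} = - \frac{111053938}{90975}$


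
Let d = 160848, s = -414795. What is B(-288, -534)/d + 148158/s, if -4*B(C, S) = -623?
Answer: -31688418217/88958594880 ≈ -0.35622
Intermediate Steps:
B(C, S) = 623/4 (B(C, S) = -¼*(-623) = 623/4)
B(-288, -534)/d + 148158/s = (623/4)/160848 + 148158/(-414795) = (623/4)*(1/160848) + 148158*(-1/414795) = 623/643392 - 49386/138265 = -31688418217/88958594880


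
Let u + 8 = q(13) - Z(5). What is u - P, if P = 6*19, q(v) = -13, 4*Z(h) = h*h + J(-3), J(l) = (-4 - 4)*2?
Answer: -549/4 ≈ -137.25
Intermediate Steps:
J(l) = -16 (J(l) = -8*2 = -16)
Z(h) = -4 + h**2/4 (Z(h) = (h*h - 16)/4 = (h**2 - 16)/4 = (-16 + h**2)/4 = -4 + h**2/4)
u = -93/4 (u = -8 + (-13 - (-4 + (1/4)*5**2)) = -8 + (-13 - (-4 + (1/4)*25)) = -8 + (-13 - (-4 + 25/4)) = -8 + (-13 - 1*9/4) = -8 + (-13 - 9/4) = -8 - 61/4 = -93/4 ≈ -23.250)
P = 114
u - P = -93/4 - 1*114 = -93/4 - 114 = -549/4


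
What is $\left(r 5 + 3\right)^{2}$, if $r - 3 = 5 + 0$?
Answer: $1849$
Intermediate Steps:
$r = 8$ ($r = 3 + \left(5 + 0\right) = 3 + 5 = 8$)
$\left(r 5 + 3\right)^{2} = \left(8 \cdot 5 + 3\right)^{2} = \left(40 + 3\right)^{2} = 43^{2} = 1849$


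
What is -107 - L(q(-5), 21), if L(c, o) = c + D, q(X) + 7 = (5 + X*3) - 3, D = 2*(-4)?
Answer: -79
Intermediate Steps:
D = -8
q(X) = -5 + 3*X (q(X) = -7 + ((5 + X*3) - 3) = -7 + ((5 + 3*X) - 3) = -7 + (2 + 3*X) = -5 + 3*X)
L(c, o) = -8 + c (L(c, o) = c - 8 = -8 + c)
-107 - L(q(-5), 21) = -107 - (-8 + (-5 + 3*(-5))) = -107 - (-8 + (-5 - 15)) = -107 - (-8 - 20) = -107 - 1*(-28) = -107 + 28 = -79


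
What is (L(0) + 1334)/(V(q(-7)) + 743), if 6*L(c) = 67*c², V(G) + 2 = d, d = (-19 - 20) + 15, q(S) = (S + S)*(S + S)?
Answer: 1334/717 ≈ 1.8605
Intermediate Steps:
q(S) = 4*S² (q(S) = (2*S)*(2*S) = 4*S²)
d = -24 (d = -39 + 15 = -24)
V(G) = -26 (V(G) = -2 - 24 = -26)
L(c) = 67*c²/6 (L(c) = (67*c²)/6 = 67*c²/6)
(L(0) + 1334)/(V(q(-7)) + 743) = ((67/6)*0² + 1334)/(-26 + 743) = ((67/6)*0 + 1334)/717 = (0 + 1334)*(1/717) = 1334*(1/717) = 1334/717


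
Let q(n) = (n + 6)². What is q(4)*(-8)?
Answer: -800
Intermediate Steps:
q(n) = (6 + n)²
q(4)*(-8) = (6 + 4)²*(-8) = 10²*(-8) = 100*(-8) = -800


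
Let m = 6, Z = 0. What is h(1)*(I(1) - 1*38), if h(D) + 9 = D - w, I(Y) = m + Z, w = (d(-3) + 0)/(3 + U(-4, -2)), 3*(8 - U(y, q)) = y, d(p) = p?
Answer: 9184/37 ≈ 248.22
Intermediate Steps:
U(y, q) = 8 - y/3
w = -9/37 (w = (-3 + 0)/(3 + (8 - ⅓*(-4))) = -3/(3 + (8 + 4/3)) = -3/(3 + 28/3) = -3/37/3 = -3*3/37 = -9/37 ≈ -0.24324)
I(Y) = 6 (I(Y) = 6 + 0 = 6)
h(D) = -324/37 + D (h(D) = -9 + (D - 1*(-9/37)) = -9 + (D + 9/37) = -9 + (9/37 + D) = -324/37 + D)
h(1)*(I(1) - 1*38) = (-324/37 + 1)*(6 - 1*38) = -287*(6 - 38)/37 = -287/37*(-32) = 9184/37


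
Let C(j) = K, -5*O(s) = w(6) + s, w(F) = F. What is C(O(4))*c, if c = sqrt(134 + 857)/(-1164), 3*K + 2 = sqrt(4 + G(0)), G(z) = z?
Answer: 0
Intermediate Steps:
O(s) = -6/5 - s/5 (O(s) = -(6 + s)/5 = -6/5 - s/5)
K = 0 (K = -2/3 + sqrt(4 + 0)/3 = -2/3 + sqrt(4)/3 = -2/3 + (1/3)*2 = -2/3 + 2/3 = 0)
C(j) = 0
c = -sqrt(991)/1164 (c = sqrt(991)*(-1/1164) = -sqrt(991)/1164 ≈ -0.027045)
C(O(4))*c = 0*(-sqrt(991)/1164) = 0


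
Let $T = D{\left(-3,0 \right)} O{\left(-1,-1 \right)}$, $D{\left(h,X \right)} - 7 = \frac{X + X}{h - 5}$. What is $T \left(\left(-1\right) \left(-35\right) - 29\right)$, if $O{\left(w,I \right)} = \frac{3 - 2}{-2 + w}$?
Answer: $-14$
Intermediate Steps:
$O{\left(w,I \right)} = \frac{1}{-2 + w}$ ($O{\left(w,I \right)} = 1 \frac{1}{-2 + w} = \frac{1}{-2 + w}$)
$D{\left(h,X \right)} = 7 + \frac{2 X}{-5 + h}$ ($D{\left(h,X \right)} = 7 + \frac{X + X}{h - 5} = 7 + \frac{2 X}{-5 + h}$)
$T = - \frac{7}{3}$ ($T = \frac{\frac{1}{-5 - 3} \left(-35 + 2 \cdot 0 + 7 \left(-3\right)\right)}{-2 - 1} = \frac{\frac{1}{-8} \left(-35 + 0 - 21\right)}{-3} = \left(- \frac{1}{8}\right) \left(-56\right) \left(- \frac{1}{3}\right) = 7 \left(- \frac{1}{3}\right) = - \frac{7}{3} \approx -2.3333$)
$T \left(\left(-1\right) \left(-35\right) - 29\right) = - \frac{7 \left(\left(-1\right) \left(-35\right) - 29\right)}{3} = - \frac{7 \left(35 - 29\right)}{3} = \left(- \frac{7}{3}\right) 6 = -14$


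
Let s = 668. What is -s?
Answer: -668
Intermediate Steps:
-s = -1*668 = -668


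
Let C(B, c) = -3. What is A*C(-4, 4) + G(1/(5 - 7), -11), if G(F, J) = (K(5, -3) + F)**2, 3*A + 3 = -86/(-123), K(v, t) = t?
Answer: 7159/492 ≈ 14.551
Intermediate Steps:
A = -283/369 (A = -1 + (-86/(-123))/3 = -1 + (-86*(-1/123))/3 = -1 + (1/3)*(86/123) = -1 + 86/369 = -283/369 ≈ -0.76694)
G(F, J) = (-3 + F)**2
A*C(-4, 4) + G(1/(5 - 7), -11) = -283/369*(-3) + (-3 + 1/(5 - 7))**2 = 283/123 + (-3 + 1/(-2))**2 = 283/123 + (-3 - 1/2)**2 = 283/123 + (-7/2)**2 = 283/123 + 49/4 = 7159/492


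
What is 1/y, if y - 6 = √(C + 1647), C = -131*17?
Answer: 3/308 - I*√145/308 ≈ 0.0097403 - 0.039096*I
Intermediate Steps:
C = -2227
y = 6 + 2*I*√145 (y = 6 + √(-2227 + 1647) = 6 + √(-580) = 6 + 2*I*√145 ≈ 6.0 + 24.083*I)
1/y = 1/(6 + 2*I*√145)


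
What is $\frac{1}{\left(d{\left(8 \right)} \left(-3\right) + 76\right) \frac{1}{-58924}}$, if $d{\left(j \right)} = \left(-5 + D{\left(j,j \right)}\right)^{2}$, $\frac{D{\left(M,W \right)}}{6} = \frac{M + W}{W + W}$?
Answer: $- \frac{58924}{73} \approx -807.18$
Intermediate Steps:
$D{\left(M,W \right)} = \frac{3 \left(M + W\right)}{W}$ ($D{\left(M,W \right)} = 6 \frac{M + W}{W + W} = 6 \frac{M + W}{2 W} = \frac{3 \left(M + W\right)}{W}$)
$d{\left(j \right)} = 1$ ($d{\left(j \right)} = \left(-5 + \left(3 + \frac{3 j}{j}\right)\right)^{2} = \left(-5 + \left(3 + 3\right)\right)^{2} = \left(-5 + 6\right)^{2} = 1^{2} = 1$)
$\frac{1}{\left(d{\left(8 \right)} \left(-3\right) + 76\right) \frac{1}{-58924}} = \frac{1}{\left(1 \left(-3\right) + 76\right) \frac{1}{-58924}} = \frac{1}{\left(-3 + 76\right) \left(- \frac{1}{58924}\right)} = \frac{1}{73 \left(- \frac{1}{58924}\right)} = \frac{1}{- \frac{73}{58924}} = - \frac{58924}{73}$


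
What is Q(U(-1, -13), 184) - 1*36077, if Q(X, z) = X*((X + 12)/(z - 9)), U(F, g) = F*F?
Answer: -6313462/175 ≈ -36077.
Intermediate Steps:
U(F, g) = F²
Q(X, z) = X*(12 + X)/(-9 + z) (Q(X, z) = X*((12 + X)/(-9 + z)) = X*(12 + X)/(-9 + z))
Q(U(-1, -13), 184) - 1*36077 = (-1)²*(12 + (-1)²)/(-9 + 184) - 1*36077 = 1*(12 + 1)/175 - 36077 = 1*(1/175)*13 - 36077 = 13/175 - 36077 = -6313462/175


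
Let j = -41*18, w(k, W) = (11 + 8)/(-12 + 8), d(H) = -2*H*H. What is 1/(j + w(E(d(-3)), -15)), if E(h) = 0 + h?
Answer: -4/2971 ≈ -0.0013463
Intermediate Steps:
d(H) = -2*H**2
E(h) = h
w(k, W) = -19/4 (w(k, W) = 19/(-4) = 19*(-1/4) = -19/4)
j = -738
1/(j + w(E(d(-3)), -15)) = 1/(-738 - 19/4) = 1/(-2971/4) = -4/2971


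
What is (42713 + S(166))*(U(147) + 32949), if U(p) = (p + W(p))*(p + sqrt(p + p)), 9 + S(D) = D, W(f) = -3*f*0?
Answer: 2338901460 + 44113230*sqrt(6) ≈ 2.4470e+9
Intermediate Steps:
W(f) = 0
S(D) = -9 + D
U(p) = p*(p + sqrt(2)*sqrt(p)) (U(p) = (p + 0)*(p + sqrt(p + p)) = p*(p + sqrt(2*p)) = p*(p + sqrt(2)*sqrt(p)))
(42713 + S(166))*(U(147) + 32949) = (42713 + (-9 + 166))*((147**2 + sqrt(2)*147**(3/2)) + 32949) = (42713 + 157)*((21609 + sqrt(2)*(1029*sqrt(3))) + 32949) = 42870*((21609 + 1029*sqrt(6)) + 32949) = 42870*(54558 + 1029*sqrt(6)) = 2338901460 + 44113230*sqrt(6)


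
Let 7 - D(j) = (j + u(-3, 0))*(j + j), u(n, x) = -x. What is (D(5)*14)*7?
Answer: -4214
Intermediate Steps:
D(j) = 7 - 2*j**2 (D(j) = 7 - (j - 1*0)*(j + j) = 7 - (j + 0)*2*j = 7 - j*2*j = 7 - 2*j**2)
(D(5)*14)*7 = ((7 - 2*5**2)*14)*7 = ((7 - 2*25)*14)*7 = ((7 - 50)*14)*7 = -43*14*7 = -602*7 = -4214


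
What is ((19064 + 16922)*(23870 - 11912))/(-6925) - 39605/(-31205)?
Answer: -2685575936783/43218925 ≈ -62139.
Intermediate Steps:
((19064 + 16922)*(23870 - 11912))/(-6925) - 39605/(-31205) = (35986*11958)*(-1/6925) - 39605*(-1/31205) = 430320588*(-1/6925) + 7921/6241 = -430320588/6925 + 7921/6241 = -2685575936783/43218925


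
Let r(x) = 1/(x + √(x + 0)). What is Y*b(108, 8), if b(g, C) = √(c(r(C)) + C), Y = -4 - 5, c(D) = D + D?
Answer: -9*√(33 + 8*√2)/√(4 + √2) ≈ -25.748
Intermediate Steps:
r(x) = 1/(x + √x)
c(D) = 2*D
Y = -9
b(g, C) = √(C + 2/(C + √C)) (b(g, C) = √(2/(C + √C) + C) = √(C + 2/(C + √C)))
Y*b(108, 8) = -9*√(2 + 8*(8 + √8))/√(8 + √8) = -9*√(2 + 8*(8 + 2*√2))/√(8 + 2*√2) = -9*√(2 + (64 + 16*√2))/√(8 + 2*√2) = -9*√(66 + 16*√2)/√(8 + 2*√2)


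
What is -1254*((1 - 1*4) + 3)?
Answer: 0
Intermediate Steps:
-1254*((1 - 1*4) + 3) = -1254*((1 - 4) + 3) = -1254*(-3 + 3) = -1254*0 = -627*0 = 0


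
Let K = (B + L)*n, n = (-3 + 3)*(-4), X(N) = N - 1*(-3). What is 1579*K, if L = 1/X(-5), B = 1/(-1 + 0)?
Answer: 0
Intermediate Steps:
X(N) = 3 + N (X(N) = N + 3 = 3 + N)
B = -1 (B = 1/(-1) = -1)
n = 0 (n = 0*(-4) = 0)
L = -½ (L = 1/(3 - 5) = 1/(-2) = -½ ≈ -0.50000)
K = 0 (K = (-1 - ½)*0 = -3/2*0 = 0)
1579*K = 1579*0 = 0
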